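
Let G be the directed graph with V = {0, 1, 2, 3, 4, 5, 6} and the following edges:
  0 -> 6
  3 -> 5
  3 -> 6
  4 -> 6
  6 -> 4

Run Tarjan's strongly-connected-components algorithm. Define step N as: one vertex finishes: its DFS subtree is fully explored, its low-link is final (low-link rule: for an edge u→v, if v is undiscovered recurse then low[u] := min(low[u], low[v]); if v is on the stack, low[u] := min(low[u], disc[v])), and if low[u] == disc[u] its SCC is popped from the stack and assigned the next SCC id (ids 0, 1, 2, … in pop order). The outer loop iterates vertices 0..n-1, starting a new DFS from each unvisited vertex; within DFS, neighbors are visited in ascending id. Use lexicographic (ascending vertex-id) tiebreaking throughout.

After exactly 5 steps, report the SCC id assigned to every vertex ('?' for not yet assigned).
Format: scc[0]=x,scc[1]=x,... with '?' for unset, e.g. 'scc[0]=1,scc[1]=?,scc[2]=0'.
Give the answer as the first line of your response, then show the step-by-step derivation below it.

scc[0]=1,scc[1]=2,scc[2]=3,scc[3]=?,scc[4]=0,scc[5]=?,scc[6]=0

step 1: low=(low[0]=0,low[1]=?,low[2]=?,low[3]=?,low[4]=1,low[5]=?,low[6]=1); scc=(scc[0]=?,scc[1]=?,scc[2]=?,scc[3]=?,scc[4]=?,scc[5]=?,scc[6]=?)
step 2: low=(low[0]=0,low[1]=?,low[2]=?,low[3]=?,low[4]=1,low[5]=?,low[6]=1); scc=(scc[0]=?,scc[1]=?,scc[2]=?,scc[3]=?,scc[4]=0,scc[5]=?,scc[6]=0)
step 3: low=(low[0]=0,low[1]=?,low[2]=?,low[3]=?,low[4]=1,low[5]=?,low[6]=1); scc=(scc[0]=1,scc[1]=?,scc[2]=?,scc[3]=?,scc[4]=0,scc[5]=?,scc[6]=0)
step 4: low=(low[0]=0,low[1]=3,low[2]=?,low[3]=?,low[4]=1,low[5]=?,low[6]=1); scc=(scc[0]=1,scc[1]=2,scc[2]=?,scc[3]=?,scc[4]=0,scc[5]=?,scc[6]=0)
step 5: low=(low[0]=0,low[1]=3,low[2]=4,low[3]=?,low[4]=1,low[5]=?,low[6]=1); scc=(scc[0]=1,scc[1]=2,scc[2]=3,scc[3]=?,scc[4]=0,scc[5]=?,scc[6]=0)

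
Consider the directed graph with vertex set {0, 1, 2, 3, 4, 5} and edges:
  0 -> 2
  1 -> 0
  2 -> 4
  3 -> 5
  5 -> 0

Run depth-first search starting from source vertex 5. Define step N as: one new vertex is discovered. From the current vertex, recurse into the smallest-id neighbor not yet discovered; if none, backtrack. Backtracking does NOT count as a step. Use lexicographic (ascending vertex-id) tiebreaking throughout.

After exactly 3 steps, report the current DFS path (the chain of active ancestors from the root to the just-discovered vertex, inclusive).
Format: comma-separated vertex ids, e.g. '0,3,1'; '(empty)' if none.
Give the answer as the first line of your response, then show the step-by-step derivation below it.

5,0,2

step 1: discover 5; path=5; order=5
step 2: discover 0; path=5>0; order=5,0
step 3: discover 2; path=5>0>2; order=5,0,2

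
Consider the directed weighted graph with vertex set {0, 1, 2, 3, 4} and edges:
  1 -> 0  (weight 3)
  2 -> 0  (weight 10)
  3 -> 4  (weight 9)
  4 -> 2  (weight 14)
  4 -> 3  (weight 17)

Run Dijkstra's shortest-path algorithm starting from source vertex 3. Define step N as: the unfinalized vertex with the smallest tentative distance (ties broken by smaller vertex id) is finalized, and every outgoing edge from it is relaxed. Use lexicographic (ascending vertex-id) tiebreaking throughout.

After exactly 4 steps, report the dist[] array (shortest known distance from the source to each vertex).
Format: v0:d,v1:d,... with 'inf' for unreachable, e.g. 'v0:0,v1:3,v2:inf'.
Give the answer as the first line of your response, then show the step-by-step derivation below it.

v0:33,v1:inf,v2:23,v3:0,v4:9

step 1: dist = v0:inf,v1:inf,v2:inf,v3:0,v4:9
step 2: dist = v0:inf,v1:inf,v2:23,v3:0,v4:9
step 3: dist = v0:33,v1:inf,v2:23,v3:0,v4:9
step 4: dist = v0:33,v1:inf,v2:23,v3:0,v4:9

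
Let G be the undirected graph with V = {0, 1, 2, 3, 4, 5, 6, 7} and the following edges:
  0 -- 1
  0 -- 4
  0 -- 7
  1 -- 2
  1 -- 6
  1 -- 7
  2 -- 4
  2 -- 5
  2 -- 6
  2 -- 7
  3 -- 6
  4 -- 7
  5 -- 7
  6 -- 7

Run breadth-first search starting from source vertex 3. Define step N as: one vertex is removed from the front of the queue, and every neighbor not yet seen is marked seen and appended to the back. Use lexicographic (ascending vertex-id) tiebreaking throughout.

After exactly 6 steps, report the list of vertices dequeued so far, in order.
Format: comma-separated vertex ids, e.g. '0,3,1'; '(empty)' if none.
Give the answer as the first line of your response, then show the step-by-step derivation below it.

3,6,1,2,7,0

step 1: dequeue 3; queue=[6]; order=3
step 2: dequeue 6; queue=[1,2,7]; order=3,6
step 3: dequeue 1; queue=[2,7,0]; order=3,6,1
step 4: dequeue 2; queue=[7,0,4,5]; order=3,6,1,2
step 5: dequeue 7; queue=[0,4,5]; order=3,6,1,2,7
step 6: dequeue 0; queue=[4,5]; order=3,6,1,2,7,0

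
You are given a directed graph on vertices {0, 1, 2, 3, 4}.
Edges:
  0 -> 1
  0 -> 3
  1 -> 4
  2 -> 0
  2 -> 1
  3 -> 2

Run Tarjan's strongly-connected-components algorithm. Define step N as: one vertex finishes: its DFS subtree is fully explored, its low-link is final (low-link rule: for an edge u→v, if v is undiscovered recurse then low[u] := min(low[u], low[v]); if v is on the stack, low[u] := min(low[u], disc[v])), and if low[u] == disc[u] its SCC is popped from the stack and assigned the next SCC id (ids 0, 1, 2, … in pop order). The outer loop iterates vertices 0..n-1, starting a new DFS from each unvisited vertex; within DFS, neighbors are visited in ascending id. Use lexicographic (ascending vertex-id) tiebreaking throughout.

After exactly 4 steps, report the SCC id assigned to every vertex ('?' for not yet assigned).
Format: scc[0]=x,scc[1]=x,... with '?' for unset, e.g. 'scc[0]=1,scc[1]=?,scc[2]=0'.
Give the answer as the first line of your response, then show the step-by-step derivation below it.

scc[0]=?,scc[1]=1,scc[2]=?,scc[3]=?,scc[4]=0

step 1: low=(low[0]=0,low[1]=1,low[2]=?,low[3]=?,low[4]=2); scc=(scc[0]=?,scc[1]=?,scc[2]=?,scc[3]=?,scc[4]=0)
step 2: low=(low[0]=0,low[1]=1,low[2]=?,low[3]=?,low[4]=2); scc=(scc[0]=?,scc[1]=1,scc[2]=?,scc[3]=?,scc[4]=0)
step 3: low=(low[0]=0,low[1]=1,low[2]=0,low[3]=3,low[4]=2); scc=(scc[0]=?,scc[1]=1,scc[2]=?,scc[3]=?,scc[4]=0)
step 4: low=(low[0]=0,low[1]=1,low[2]=0,low[3]=0,low[4]=2); scc=(scc[0]=?,scc[1]=1,scc[2]=?,scc[3]=?,scc[4]=0)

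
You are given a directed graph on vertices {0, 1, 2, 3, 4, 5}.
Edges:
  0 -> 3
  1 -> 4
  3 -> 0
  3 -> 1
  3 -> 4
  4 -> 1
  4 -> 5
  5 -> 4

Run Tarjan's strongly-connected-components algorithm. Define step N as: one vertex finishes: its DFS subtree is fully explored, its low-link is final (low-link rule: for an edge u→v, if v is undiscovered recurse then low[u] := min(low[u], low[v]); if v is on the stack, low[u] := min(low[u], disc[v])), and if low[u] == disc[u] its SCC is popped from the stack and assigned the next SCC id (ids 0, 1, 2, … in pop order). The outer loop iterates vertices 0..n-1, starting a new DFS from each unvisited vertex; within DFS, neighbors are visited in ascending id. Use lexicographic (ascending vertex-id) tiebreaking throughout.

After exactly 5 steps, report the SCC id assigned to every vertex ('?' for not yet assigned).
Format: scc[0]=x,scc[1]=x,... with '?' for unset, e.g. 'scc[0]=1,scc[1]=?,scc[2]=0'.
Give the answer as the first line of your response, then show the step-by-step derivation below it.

scc[0]=1,scc[1]=0,scc[2]=?,scc[3]=1,scc[4]=0,scc[5]=0

step 1: low=(low[0]=0,low[1]=2,low[2]=?,low[3]=0,low[4]=2,low[5]=3); scc=(scc[0]=?,scc[1]=?,scc[2]=?,scc[3]=?,scc[4]=?,scc[5]=?)
step 2: low=(low[0]=0,low[1]=2,low[2]=?,low[3]=0,low[4]=2,low[5]=3); scc=(scc[0]=?,scc[1]=?,scc[2]=?,scc[3]=?,scc[4]=?,scc[5]=?)
step 3: low=(low[0]=0,low[1]=2,low[2]=?,low[3]=0,low[4]=2,low[5]=3); scc=(scc[0]=?,scc[1]=0,scc[2]=?,scc[3]=?,scc[4]=0,scc[5]=0)
step 4: low=(low[0]=0,low[1]=2,low[2]=?,low[3]=0,low[4]=2,low[5]=3); scc=(scc[0]=?,scc[1]=0,scc[2]=?,scc[3]=?,scc[4]=0,scc[5]=0)
step 5: low=(low[0]=0,low[1]=2,low[2]=?,low[3]=0,low[4]=2,low[5]=3); scc=(scc[0]=1,scc[1]=0,scc[2]=?,scc[3]=1,scc[4]=0,scc[5]=0)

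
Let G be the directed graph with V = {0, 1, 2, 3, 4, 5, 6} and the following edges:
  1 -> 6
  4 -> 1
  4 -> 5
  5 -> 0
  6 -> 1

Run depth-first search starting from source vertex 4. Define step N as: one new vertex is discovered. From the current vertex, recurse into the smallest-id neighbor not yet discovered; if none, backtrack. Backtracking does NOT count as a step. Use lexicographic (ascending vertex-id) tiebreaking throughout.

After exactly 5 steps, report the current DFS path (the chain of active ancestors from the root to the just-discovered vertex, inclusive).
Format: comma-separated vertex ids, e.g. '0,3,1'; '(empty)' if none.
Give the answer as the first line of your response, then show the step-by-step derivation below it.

4,5,0

step 1: discover 4; path=4; order=4
step 2: discover 1; path=4>1; order=4,1
step 3: discover 6; path=4>1>6; order=4,1,6
step 4: discover 5; path=4>5; order=4,1,6,5
step 5: discover 0; path=4>5>0; order=4,1,6,5,0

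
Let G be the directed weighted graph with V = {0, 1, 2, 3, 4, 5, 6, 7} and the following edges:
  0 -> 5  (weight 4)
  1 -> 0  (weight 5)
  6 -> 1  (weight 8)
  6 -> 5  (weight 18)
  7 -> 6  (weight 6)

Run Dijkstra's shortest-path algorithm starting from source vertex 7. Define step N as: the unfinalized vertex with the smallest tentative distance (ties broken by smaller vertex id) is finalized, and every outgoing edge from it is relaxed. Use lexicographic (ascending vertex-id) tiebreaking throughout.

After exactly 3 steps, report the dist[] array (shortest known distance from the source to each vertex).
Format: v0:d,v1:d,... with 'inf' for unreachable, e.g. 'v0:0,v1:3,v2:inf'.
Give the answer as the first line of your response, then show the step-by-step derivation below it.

v0:19,v1:14,v2:inf,v3:inf,v4:inf,v5:24,v6:6,v7:0

step 1: dist = v0:inf,v1:inf,v2:inf,v3:inf,v4:inf,v5:inf,v6:6,v7:0
step 2: dist = v0:inf,v1:14,v2:inf,v3:inf,v4:inf,v5:24,v6:6,v7:0
step 3: dist = v0:19,v1:14,v2:inf,v3:inf,v4:inf,v5:24,v6:6,v7:0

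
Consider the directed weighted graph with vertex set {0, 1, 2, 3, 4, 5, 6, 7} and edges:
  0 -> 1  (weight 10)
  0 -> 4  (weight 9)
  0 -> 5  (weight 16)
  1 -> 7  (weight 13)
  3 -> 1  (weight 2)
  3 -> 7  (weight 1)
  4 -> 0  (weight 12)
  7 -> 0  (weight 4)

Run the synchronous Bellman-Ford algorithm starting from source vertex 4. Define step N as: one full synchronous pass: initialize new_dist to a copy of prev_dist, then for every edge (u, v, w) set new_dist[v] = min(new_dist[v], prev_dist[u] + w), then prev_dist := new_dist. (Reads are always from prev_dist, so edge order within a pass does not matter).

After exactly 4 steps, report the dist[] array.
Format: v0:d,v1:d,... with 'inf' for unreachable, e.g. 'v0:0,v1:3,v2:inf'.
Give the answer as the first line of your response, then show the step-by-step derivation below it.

v0:12,v1:22,v2:inf,v3:inf,v4:0,v5:28,v6:inf,v7:35

step 1: dist = v0:12,v1:inf,v2:inf,v3:inf,v4:0,v5:inf,v6:inf,v7:inf
step 2: dist = v0:12,v1:22,v2:inf,v3:inf,v4:0,v5:28,v6:inf,v7:inf
step 3: dist = v0:12,v1:22,v2:inf,v3:inf,v4:0,v5:28,v6:inf,v7:35
step 4: dist = v0:12,v1:22,v2:inf,v3:inf,v4:0,v5:28,v6:inf,v7:35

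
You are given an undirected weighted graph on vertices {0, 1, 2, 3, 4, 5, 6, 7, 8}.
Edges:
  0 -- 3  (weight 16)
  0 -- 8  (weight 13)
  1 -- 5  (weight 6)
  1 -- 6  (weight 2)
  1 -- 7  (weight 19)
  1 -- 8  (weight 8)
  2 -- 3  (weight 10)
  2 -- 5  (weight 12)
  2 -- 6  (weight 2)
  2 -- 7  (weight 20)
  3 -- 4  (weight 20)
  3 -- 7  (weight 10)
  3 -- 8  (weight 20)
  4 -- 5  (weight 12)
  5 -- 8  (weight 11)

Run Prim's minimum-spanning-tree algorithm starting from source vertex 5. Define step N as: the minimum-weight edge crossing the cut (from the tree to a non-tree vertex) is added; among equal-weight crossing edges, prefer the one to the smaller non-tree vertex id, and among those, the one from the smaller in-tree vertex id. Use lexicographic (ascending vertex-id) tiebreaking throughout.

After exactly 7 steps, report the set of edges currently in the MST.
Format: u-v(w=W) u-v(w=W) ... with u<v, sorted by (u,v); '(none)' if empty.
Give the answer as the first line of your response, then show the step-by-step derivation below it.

1-5(w=6) 1-6(w=2) 1-8(w=8) 2-3(w=10) 2-6(w=2) 3-7(w=10) 4-5(w=12)

step 1: add edge 1-5 (w=6); MST = {1-5(w=6)}
step 2: add edge 1-6 (w=2); MST = {1-5(w=6) 1-6(w=2)}
step 3: add edge 2-6 (w=2); MST = {1-5(w=6) 1-6(w=2) 2-6(w=2)}
step 4: add edge 1-8 (w=8); MST = {1-5(w=6) 1-6(w=2) 1-8(w=8) 2-6(w=2)}
step 5: add edge 2-3 (w=10); MST = {1-5(w=6) 1-6(w=2) 1-8(w=8) 2-3(w=10) 2-6(w=2)}
step 6: add edge 3-7 (w=10); MST = {1-5(w=6) 1-6(w=2) 1-8(w=8) 2-3(w=10) 2-6(w=2) 3-7(w=10)}
step 7: add edge 4-5 (w=12); MST = {1-5(w=6) 1-6(w=2) 1-8(w=8) 2-3(w=10) 2-6(w=2) 3-7(w=10) 4-5(w=12)}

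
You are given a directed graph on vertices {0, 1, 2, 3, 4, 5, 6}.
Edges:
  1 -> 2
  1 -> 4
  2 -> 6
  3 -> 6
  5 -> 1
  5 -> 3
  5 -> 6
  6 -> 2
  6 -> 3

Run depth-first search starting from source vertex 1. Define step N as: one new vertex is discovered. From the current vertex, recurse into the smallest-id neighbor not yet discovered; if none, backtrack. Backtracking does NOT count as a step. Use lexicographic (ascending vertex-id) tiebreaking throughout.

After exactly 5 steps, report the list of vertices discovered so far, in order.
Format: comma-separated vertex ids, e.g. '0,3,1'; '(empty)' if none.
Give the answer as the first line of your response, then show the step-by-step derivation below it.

1,2,6,3,4

step 1: discover 1; path=1; order=1
step 2: discover 2; path=1>2; order=1,2
step 3: discover 6; path=1>2>6; order=1,2,6
step 4: discover 3; path=1>2>6>3; order=1,2,6,3
step 5: discover 4; path=1>4; order=1,2,6,3,4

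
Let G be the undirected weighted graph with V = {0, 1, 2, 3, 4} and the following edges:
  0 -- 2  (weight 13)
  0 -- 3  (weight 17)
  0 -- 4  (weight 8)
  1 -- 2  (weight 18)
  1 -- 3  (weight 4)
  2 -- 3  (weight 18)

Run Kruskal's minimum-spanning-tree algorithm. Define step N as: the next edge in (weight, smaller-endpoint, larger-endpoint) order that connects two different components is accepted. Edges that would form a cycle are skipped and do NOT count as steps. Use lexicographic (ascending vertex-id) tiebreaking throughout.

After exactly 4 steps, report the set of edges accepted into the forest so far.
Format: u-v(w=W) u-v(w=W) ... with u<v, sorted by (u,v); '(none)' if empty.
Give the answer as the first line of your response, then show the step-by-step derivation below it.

0-2(w=13) 0-3(w=17) 0-4(w=8) 1-3(w=4)

step 1: add edge 1-3 (w=4); MST = {1-3(w=4)}
step 2: add edge 0-4 (w=8); MST = {0-4(w=8) 1-3(w=4)}
step 3: add edge 0-2 (w=13); MST = {0-2(w=13) 0-4(w=8) 1-3(w=4)}
step 4: add edge 0-3 (w=17); MST = {0-2(w=13) 0-3(w=17) 0-4(w=8) 1-3(w=4)}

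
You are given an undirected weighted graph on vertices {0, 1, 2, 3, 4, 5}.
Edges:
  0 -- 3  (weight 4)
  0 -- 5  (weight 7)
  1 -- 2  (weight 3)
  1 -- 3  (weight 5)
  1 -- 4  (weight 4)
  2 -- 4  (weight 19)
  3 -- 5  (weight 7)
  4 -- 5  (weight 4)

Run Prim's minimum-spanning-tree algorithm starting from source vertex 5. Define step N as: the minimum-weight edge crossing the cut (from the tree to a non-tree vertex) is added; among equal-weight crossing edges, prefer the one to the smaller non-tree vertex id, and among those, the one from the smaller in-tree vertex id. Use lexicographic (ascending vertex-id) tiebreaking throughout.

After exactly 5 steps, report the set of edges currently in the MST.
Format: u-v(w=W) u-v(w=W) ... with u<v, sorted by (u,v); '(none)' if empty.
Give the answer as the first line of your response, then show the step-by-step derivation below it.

0-3(w=4) 1-2(w=3) 1-3(w=5) 1-4(w=4) 4-5(w=4)

step 1: add edge 4-5 (w=4); MST = {4-5(w=4)}
step 2: add edge 1-4 (w=4); MST = {1-4(w=4) 4-5(w=4)}
step 3: add edge 1-2 (w=3); MST = {1-2(w=3) 1-4(w=4) 4-5(w=4)}
step 4: add edge 1-3 (w=5); MST = {1-2(w=3) 1-3(w=5) 1-4(w=4) 4-5(w=4)}
step 5: add edge 0-3 (w=4); MST = {0-3(w=4) 1-2(w=3) 1-3(w=5) 1-4(w=4) 4-5(w=4)}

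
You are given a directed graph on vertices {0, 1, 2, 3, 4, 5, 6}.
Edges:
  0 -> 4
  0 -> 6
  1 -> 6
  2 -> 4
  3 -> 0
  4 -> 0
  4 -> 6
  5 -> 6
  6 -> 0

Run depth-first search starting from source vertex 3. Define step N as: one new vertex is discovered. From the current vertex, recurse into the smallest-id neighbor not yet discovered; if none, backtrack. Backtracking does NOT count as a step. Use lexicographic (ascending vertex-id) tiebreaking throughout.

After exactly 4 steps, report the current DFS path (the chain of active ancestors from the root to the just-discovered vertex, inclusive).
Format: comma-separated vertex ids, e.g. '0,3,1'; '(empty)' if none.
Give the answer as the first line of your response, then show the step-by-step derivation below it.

3,0,4,6

step 1: discover 3; path=3; order=3
step 2: discover 0; path=3>0; order=3,0
step 3: discover 4; path=3>0>4; order=3,0,4
step 4: discover 6; path=3>0>4>6; order=3,0,4,6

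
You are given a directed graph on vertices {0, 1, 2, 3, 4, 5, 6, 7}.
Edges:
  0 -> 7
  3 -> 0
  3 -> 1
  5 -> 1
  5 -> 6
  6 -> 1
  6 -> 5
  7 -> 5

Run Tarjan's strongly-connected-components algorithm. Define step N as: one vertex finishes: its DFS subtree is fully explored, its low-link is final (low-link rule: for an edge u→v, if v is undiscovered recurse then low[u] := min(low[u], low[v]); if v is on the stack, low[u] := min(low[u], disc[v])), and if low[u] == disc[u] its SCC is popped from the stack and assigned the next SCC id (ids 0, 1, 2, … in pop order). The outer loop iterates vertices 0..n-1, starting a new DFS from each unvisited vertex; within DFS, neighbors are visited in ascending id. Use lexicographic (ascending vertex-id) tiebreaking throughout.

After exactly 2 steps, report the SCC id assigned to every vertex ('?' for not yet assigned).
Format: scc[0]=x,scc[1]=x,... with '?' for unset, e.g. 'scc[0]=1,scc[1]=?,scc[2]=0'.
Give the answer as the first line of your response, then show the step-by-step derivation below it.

scc[0]=?,scc[1]=0,scc[2]=?,scc[3]=?,scc[4]=?,scc[5]=?,scc[6]=?,scc[7]=?

step 1: low=(low[0]=0,low[1]=3,low[2]=?,low[3]=?,low[4]=?,low[5]=2,low[6]=?,low[7]=1); scc=(scc[0]=?,scc[1]=0,scc[2]=?,scc[3]=?,scc[4]=?,scc[5]=?,scc[6]=?,scc[7]=?)
step 2: low=(low[0]=0,low[1]=3,low[2]=?,low[3]=?,low[4]=?,low[5]=2,low[6]=2,low[7]=1); scc=(scc[0]=?,scc[1]=0,scc[2]=?,scc[3]=?,scc[4]=?,scc[5]=?,scc[6]=?,scc[7]=?)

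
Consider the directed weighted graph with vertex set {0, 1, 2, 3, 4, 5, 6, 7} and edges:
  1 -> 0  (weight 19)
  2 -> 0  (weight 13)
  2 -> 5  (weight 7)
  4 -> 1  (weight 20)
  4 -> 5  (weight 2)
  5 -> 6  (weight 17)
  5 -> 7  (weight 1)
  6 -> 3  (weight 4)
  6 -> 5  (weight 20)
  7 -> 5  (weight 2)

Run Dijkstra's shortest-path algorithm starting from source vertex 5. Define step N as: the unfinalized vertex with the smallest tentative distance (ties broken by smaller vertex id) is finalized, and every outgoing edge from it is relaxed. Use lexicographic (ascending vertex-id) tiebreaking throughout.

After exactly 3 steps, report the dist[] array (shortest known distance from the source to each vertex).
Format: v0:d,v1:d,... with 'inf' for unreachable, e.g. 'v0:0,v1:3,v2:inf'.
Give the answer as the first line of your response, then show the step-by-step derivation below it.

v0:inf,v1:inf,v2:inf,v3:21,v4:inf,v5:0,v6:17,v7:1

step 1: dist = v0:inf,v1:inf,v2:inf,v3:inf,v4:inf,v5:0,v6:17,v7:1
step 2: dist = v0:inf,v1:inf,v2:inf,v3:inf,v4:inf,v5:0,v6:17,v7:1
step 3: dist = v0:inf,v1:inf,v2:inf,v3:21,v4:inf,v5:0,v6:17,v7:1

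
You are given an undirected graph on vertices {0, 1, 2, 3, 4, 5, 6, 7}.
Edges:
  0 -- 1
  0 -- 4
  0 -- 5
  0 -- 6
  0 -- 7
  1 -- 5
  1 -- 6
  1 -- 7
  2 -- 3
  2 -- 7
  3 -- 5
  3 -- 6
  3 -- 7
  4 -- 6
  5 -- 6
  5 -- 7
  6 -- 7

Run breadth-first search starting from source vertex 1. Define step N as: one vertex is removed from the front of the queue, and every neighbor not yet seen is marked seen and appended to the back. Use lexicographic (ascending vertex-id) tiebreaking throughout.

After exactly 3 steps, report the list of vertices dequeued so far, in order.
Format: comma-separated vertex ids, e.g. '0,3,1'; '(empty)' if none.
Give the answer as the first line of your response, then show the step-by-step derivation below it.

1,0,5

step 1: dequeue 1; queue=[0,5,6,7]; order=1
step 2: dequeue 0; queue=[5,6,7,4]; order=1,0
step 3: dequeue 5; queue=[6,7,4,3]; order=1,0,5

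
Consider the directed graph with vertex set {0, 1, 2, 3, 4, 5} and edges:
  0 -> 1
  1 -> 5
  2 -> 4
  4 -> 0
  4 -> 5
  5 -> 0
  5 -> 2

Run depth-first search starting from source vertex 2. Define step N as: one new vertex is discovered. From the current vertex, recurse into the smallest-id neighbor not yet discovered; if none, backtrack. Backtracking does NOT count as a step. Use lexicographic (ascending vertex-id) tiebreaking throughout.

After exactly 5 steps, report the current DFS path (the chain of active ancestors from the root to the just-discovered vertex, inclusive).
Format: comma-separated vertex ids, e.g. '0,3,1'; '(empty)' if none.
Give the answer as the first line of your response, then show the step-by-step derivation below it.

2,4,0,1,5

step 1: discover 2; path=2; order=2
step 2: discover 4; path=2>4; order=2,4
step 3: discover 0; path=2>4>0; order=2,4,0
step 4: discover 1; path=2>4>0>1; order=2,4,0,1
step 5: discover 5; path=2>4>0>1>5; order=2,4,0,1,5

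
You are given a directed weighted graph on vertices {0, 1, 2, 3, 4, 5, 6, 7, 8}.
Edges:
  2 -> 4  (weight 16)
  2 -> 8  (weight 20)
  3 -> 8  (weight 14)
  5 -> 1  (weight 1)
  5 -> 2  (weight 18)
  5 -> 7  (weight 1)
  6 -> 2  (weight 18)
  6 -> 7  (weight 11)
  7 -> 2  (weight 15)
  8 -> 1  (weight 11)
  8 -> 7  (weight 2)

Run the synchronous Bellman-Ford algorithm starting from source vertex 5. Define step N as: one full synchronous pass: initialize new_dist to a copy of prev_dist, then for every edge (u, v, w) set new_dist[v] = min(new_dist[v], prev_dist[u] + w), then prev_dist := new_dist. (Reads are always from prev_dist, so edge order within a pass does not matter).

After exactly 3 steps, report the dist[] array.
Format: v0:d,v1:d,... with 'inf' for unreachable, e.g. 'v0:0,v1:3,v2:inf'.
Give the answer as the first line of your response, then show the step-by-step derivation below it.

v0:inf,v1:1,v2:16,v3:inf,v4:32,v5:0,v6:inf,v7:1,v8:36

step 1: dist = v0:inf,v1:1,v2:18,v3:inf,v4:inf,v5:0,v6:inf,v7:1,v8:inf
step 2: dist = v0:inf,v1:1,v2:16,v3:inf,v4:34,v5:0,v6:inf,v7:1,v8:38
step 3: dist = v0:inf,v1:1,v2:16,v3:inf,v4:32,v5:0,v6:inf,v7:1,v8:36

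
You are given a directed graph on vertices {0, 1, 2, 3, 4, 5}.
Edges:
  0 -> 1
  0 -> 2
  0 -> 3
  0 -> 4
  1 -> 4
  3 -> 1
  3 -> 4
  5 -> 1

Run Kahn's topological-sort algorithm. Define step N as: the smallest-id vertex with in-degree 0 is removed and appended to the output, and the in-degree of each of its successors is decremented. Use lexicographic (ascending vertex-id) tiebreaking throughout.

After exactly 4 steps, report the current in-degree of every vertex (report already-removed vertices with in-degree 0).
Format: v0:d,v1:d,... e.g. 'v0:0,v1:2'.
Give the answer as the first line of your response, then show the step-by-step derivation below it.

v0:0,v1:0,v2:0,v3:0,v4:1,v5:0

step 1: output 0; order=[0]; indeg=(0,2,0,0,2,0)
step 2: output 2; order=[0,2]; indeg=(0,2,0,0,2,0)
step 3: output 3; order=[0,2,3]; indeg=(0,1,0,0,1,0)
step 4: output 5; order=[0,2,3,5]; indeg=(0,0,0,0,1,0)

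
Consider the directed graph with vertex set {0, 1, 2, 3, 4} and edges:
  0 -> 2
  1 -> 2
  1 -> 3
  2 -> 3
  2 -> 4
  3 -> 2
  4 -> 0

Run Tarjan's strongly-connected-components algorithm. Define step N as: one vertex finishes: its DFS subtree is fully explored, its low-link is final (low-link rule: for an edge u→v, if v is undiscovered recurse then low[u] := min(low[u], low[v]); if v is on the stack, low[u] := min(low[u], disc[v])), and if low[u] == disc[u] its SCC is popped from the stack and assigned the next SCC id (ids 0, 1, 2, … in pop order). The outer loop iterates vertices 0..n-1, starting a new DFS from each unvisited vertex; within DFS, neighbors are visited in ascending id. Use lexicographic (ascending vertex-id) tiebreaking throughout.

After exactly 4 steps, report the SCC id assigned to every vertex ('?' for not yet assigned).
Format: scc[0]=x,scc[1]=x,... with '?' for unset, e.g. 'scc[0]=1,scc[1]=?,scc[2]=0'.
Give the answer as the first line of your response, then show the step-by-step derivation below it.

scc[0]=0,scc[1]=?,scc[2]=0,scc[3]=0,scc[4]=0

step 1: low=(low[0]=0,low[1]=?,low[2]=1,low[3]=1,low[4]=?); scc=(scc[0]=?,scc[1]=?,scc[2]=?,scc[3]=?,scc[4]=?)
step 2: low=(low[0]=0,low[1]=?,low[2]=1,low[3]=1,low[4]=0); scc=(scc[0]=?,scc[1]=?,scc[2]=?,scc[3]=?,scc[4]=?)
step 3: low=(low[0]=0,low[1]=?,low[2]=0,low[3]=1,low[4]=0); scc=(scc[0]=?,scc[1]=?,scc[2]=?,scc[3]=?,scc[4]=?)
step 4: low=(low[0]=0,low[1]=?,low[2]=0,low[3]=1,low[4]=0); scc=(scc[0]=0,scc[1]=?,scc[2]=0,scc[3]=0,scc[4]=0)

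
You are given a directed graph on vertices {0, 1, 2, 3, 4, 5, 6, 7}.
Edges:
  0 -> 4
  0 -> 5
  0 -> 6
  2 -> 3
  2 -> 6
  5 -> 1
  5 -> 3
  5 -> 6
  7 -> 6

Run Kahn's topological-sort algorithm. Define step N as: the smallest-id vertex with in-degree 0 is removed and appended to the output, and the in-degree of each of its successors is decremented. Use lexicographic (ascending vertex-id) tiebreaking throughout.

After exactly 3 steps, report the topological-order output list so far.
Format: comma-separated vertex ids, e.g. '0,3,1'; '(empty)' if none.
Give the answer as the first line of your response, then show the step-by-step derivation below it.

0,2,4

step 1: output 0; order=[0]; indeg=(0,1,0,2,0,0,3,0)
step 2: output 2; order=[0,2]; indeg=(0,1,0,1,0,0,2,0)
step 3: output 4; order=[0,2,4]; indeg=(0,1,0,1,0,0,2,0)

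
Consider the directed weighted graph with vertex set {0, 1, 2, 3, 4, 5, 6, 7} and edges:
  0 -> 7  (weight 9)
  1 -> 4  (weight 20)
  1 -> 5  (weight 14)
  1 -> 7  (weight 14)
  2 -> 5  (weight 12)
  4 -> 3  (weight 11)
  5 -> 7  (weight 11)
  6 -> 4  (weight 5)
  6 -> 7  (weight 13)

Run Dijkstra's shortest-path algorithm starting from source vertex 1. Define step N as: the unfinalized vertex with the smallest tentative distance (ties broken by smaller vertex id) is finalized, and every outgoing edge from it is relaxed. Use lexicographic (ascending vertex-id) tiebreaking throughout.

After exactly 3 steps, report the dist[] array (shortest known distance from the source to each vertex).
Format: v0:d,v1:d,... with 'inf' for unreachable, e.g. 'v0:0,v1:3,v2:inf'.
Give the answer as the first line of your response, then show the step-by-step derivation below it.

v0:inf,v1:0,v2:inf,v3:inf,v4:20,v5:14,v6:inf,v7:14

step 1: dist = v0:inf,v1:0,v2:inf,v3:inf,v4:20,v5:14,v6:inf,v7:14
step 2: dist = v0:inf,v1:0,v2:inf,v3:inf,v4:20,v5:14,v6:inf,v7:14
step 3: dist = v0:inf,v1:0,v2:inf,v3:inf,v4:20,v5:14,v6:inf,v7:14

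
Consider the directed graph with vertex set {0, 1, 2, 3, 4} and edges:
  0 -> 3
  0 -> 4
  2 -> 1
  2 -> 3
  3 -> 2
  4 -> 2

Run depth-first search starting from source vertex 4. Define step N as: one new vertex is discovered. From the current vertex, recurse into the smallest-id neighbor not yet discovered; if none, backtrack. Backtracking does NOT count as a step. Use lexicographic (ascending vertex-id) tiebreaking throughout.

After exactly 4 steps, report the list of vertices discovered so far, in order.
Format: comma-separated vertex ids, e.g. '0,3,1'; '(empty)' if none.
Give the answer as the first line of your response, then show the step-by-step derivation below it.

4,2,1,3

step 1: discover 4; path=4; order=4
step 2: discover 2; path=4>2; order=4,2
step 3: discover 1; path=4>2>1; order=4,2,1
step 4: discover 3; path=4>2>3; order=4,2,1,3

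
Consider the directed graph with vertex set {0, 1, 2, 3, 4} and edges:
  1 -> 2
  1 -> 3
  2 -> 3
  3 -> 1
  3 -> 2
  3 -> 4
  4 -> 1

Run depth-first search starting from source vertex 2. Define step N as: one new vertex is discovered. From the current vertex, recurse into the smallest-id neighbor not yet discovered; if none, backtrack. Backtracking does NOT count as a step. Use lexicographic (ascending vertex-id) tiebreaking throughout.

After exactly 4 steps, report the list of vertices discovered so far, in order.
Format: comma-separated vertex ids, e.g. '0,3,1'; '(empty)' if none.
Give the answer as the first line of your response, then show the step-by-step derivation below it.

2,3,1,4

step 1: discover 2; path=2; order=2
step 2: discover 3; path=2>3; order=2,3
step 3: discover 1; path=2>3>1; order=2,3,1
step 4: discover 4; path=2>3>4; order=2,3,1,4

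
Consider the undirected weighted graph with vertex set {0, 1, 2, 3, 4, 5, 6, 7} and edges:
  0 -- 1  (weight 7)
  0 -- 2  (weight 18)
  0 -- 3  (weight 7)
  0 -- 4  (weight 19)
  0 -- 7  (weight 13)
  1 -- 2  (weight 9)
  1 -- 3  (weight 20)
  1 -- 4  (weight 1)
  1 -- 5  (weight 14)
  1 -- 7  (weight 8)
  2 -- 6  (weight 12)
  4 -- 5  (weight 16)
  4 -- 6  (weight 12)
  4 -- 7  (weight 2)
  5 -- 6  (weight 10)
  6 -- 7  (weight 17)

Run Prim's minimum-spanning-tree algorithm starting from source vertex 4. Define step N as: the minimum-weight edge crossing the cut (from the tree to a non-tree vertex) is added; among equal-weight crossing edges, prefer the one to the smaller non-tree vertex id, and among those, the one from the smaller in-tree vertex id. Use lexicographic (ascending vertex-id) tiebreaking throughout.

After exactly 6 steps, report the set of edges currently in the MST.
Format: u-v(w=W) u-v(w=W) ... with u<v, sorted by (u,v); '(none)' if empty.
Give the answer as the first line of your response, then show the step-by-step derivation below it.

0-1(w=7) 0-3(w=7) 1-2(w=9) 1-4(w=1) 2-6(w=12) 4-7(w=2)

step 1: add edge 1-4 (w=1); MST = {1-4(w=1)}
step 2: add edge 4-7 (w=2); MST = {1-4(w=1) 4-7(w=2)}
step 3: add edge 0-1 (w=7); MST = {0-1(w=7) 1-4(w=1) 4-7(w=2)}
step 4: add edge 0-3 (w=7); MST = {0-1(w=7) 0-3(w=7) 1-4(w=1) 4-7(w=2)}
step 5: add edge 1-2 (w=9); MST = {0-1(w=7) 0-3(w=7) 1-2(w=9) 1-4(w=1) 4-7(w=2)}
step 6: add edge 2-6 (w=12); MST = {0-1(w=7) 0-3(w=7) 1-2(w=9) 1-4(w=1) 2-6(w=12) 4-7(w=2)}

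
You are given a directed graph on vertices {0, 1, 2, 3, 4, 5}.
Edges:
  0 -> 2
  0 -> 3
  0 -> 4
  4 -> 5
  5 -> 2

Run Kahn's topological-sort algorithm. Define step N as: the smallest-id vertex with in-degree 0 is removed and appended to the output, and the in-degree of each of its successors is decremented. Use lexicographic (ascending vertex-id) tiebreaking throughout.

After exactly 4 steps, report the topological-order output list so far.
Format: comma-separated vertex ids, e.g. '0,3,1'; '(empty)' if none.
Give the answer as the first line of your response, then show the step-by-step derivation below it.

0,1,3,4

step 1: output 0; order=[0]; indeg=(0,0,1,0,0,1)
step 2: output 1; order=[0,1]; indeg=(0,0,1,0,0,1)
step 3: output 3; order=[0,1,3]; indeg=(0,0,1,0,0,1)
step 4: output 4; order=[0,1,3,4]; indeg=(0,0,1,0,0,0)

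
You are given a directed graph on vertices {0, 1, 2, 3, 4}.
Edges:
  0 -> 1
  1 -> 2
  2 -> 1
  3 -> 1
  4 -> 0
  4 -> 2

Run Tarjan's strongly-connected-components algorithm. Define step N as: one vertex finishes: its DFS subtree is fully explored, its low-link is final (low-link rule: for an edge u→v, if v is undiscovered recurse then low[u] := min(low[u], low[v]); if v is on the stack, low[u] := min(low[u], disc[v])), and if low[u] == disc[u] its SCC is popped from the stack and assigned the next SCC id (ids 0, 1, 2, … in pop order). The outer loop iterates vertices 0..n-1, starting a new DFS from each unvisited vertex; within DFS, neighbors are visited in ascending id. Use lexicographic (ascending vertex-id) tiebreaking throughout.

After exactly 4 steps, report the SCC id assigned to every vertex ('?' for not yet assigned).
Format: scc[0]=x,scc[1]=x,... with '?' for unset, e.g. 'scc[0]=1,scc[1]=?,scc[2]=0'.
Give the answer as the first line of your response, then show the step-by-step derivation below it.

scc[0]=1,scc[1]=0,scc[2]=0,scc[3]=2,scc[4]=?

step 1: low=(low[0]=0,low[1]=1,low[2]=1,low[3]=?,low[4]=?); scc=(scc[0]=?,scc[1]=?,scc[2]=?,scc[3]=?,scc[4]=?)
step 2: low=(low[0]=0,low[1]=1,low[2]=1,low[3]=?,low[4]=?); scc=(scc[0]=?,scc[1]=0,scc[2]=0,scc[3]=?,scc[4]=?)
step 3: low=(low[0]=0,low[1]=1,low[2]=1,low[3]=?,low[4]=?); scc=(scc[0]=1,scc[1]=0,scc[2]=0,scc[3]=?,scc[4]=?)
step 4: low=(low[0]=0,low[1]=1,low[2]=1,low[3]=3,low[4]=?); scc=(scc[0]=1,scc[1]=0,scc[2]=0,scc[3]=2,scc[4]=?)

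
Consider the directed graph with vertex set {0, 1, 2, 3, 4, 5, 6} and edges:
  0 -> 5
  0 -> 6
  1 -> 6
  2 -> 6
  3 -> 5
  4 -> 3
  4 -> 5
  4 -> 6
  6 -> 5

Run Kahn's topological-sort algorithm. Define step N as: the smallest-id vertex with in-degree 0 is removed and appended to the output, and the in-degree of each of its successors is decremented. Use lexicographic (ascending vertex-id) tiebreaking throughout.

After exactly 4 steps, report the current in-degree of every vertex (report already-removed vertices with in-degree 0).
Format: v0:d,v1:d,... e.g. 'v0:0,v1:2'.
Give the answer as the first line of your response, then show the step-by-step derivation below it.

v0:0,v1:0,v2:0,v3:0,v4:0,v5:2,v6:0

step 1: output 0; order=[0]; indeg=(0,0,0,1,0,3,3)
step 2: output 1; order=[0,1]; indeg=(0,0,0,1,0,3,2)
step 3: output 2; order=[0,1,2]; indeg=(0,0,0,1,0,3,1)
step 4: output 4; order=[0,1,2,4]; indeg=(0,0,0,0,0,2,0)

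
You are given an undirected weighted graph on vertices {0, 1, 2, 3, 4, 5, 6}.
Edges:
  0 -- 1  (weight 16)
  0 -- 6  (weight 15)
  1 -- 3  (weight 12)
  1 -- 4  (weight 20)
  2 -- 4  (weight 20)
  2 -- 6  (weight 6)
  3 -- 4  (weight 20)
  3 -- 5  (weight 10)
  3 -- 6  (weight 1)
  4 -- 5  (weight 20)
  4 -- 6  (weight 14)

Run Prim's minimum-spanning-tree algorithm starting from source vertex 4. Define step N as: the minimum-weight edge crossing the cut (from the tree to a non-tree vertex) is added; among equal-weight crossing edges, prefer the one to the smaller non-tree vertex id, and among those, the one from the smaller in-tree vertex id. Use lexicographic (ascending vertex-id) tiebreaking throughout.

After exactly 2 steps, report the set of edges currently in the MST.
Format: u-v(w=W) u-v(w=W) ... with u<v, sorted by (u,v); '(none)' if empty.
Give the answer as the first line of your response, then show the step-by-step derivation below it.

3-6(w=1) 4-6(w=14)

step 1: add edge 4-6 (w=14); MST = {4-6(w=14)}
step 2: add edge 3-6 (w=1); MST = {3-6(w=1) 4-6(w=14)}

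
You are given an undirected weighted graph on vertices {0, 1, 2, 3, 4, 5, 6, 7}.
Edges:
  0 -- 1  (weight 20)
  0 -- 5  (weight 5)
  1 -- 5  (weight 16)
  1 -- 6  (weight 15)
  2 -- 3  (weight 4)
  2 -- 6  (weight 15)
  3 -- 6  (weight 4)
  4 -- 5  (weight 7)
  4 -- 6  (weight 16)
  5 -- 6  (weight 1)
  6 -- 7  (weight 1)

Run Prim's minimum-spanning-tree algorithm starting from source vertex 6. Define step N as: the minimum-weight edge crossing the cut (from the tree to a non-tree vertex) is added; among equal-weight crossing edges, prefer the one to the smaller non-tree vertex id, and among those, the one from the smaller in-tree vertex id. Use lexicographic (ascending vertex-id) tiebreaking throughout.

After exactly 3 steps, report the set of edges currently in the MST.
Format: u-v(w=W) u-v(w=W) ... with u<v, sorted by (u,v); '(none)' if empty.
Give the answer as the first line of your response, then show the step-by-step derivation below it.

3-6(w=4) 5-6(w=1) 6-7(w=1)

step 1: add edge 5-6 (w=1); MST = {5-6(w=1)}
step 2: add edge 6-7 (w=1); MST = {5-6(w=1) 6-7(w=1)}
step 3: add edge 3-6 (w=4); MST = {3-6(w=4) 5-6(w=1) 6-7(w=1)}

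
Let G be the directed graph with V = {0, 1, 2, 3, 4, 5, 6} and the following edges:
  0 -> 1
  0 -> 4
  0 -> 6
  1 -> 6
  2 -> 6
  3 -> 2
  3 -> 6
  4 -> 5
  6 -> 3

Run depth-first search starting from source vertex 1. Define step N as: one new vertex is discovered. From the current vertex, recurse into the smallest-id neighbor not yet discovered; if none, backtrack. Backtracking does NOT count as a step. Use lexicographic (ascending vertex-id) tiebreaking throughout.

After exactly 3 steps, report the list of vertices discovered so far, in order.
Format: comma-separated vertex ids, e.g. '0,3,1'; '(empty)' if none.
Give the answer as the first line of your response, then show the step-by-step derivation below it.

1,6,3

step 1: discover 1; path=1; order=1
step 2: discover 6; path=1>6; order=1,6
step 3: discover 3; path=1>6>3; order=1,6,3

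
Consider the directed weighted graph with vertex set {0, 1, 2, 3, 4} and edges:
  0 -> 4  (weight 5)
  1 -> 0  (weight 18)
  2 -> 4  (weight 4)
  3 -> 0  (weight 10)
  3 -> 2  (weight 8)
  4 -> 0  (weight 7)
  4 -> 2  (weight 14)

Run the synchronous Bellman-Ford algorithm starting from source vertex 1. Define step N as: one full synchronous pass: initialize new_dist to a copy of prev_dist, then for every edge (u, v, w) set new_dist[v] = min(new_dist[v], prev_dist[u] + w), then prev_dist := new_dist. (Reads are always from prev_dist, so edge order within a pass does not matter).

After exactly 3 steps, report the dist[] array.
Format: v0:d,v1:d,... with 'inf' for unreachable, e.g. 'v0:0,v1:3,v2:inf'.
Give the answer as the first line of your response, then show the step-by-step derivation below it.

v0:18,v1:0,v2:37,v3:inf,v4:23

step 1: dist = v0:18,v1:0,v2:inf,v3:inf,v4:inf
step 2: dist = v0:18,v1:0,v2:inf,v3:inf,v4:23
step 3: dist = v0:18,v1:0,v2:37,v3:inf,v4:23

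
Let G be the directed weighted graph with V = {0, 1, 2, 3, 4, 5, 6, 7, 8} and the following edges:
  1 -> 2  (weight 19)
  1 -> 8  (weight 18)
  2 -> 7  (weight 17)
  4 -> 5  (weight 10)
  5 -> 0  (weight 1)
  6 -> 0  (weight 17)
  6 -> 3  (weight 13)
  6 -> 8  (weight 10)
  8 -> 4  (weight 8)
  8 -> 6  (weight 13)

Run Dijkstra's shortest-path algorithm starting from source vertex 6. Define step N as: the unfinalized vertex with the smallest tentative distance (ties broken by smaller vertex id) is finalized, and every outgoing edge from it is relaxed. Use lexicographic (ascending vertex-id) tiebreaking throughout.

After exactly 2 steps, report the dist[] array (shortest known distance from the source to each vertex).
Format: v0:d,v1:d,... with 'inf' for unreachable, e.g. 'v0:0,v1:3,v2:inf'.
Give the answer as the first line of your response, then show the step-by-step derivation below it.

v0:17,v1:inf,v2:inf,v3:13,v4:18,v5:inf,v6:0,v7:inf,v8:10

step 1: dist = v0:17,v1:inf,v2:inf,v3:13,v4:inf,v5:inf,v6:0,v7:inf,v8:10
step 2: dist = v0:17,v1:inf,v2:inf,v3:13,v4:18,v5:inf,v6:0,v7:inf,v8:10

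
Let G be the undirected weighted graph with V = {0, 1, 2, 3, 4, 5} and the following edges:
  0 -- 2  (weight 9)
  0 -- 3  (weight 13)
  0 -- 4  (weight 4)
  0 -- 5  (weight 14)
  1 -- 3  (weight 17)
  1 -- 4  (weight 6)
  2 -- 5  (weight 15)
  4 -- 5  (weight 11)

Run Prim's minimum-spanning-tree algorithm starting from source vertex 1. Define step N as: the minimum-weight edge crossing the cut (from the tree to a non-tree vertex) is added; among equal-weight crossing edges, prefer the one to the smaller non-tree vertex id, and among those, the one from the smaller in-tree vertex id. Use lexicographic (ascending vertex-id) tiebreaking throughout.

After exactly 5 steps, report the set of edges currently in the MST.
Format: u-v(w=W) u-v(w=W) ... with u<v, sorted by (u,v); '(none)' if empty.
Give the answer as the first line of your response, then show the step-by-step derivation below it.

0-2(w=9) 0-3(w=13) 0-4(w=4) 1-4(w=6) 4-5(w=11)

step 1: add edge 1-4 (w=6); MST = {1-4(w=6)}
step 2: add edge 0-4 (w=4); MST = {0-4(w=4) 1-4(w=6)}
step 3: add edge 0-2 (w=9); MST = {0-2(w=9) 0-4(w=4) 1-4(w=6)}
step 4: add edge 4-5 (w=11); MST = {0-2(w=9) 0-4(w=4) 1-4(w=6) 4-5(w=11)}
step 5: add edge 0-3 (w=13); MST = {0-2(w=9) 0-3(w=13) 0-4(w=4) 1-4(w=6) 4-5(w=11)}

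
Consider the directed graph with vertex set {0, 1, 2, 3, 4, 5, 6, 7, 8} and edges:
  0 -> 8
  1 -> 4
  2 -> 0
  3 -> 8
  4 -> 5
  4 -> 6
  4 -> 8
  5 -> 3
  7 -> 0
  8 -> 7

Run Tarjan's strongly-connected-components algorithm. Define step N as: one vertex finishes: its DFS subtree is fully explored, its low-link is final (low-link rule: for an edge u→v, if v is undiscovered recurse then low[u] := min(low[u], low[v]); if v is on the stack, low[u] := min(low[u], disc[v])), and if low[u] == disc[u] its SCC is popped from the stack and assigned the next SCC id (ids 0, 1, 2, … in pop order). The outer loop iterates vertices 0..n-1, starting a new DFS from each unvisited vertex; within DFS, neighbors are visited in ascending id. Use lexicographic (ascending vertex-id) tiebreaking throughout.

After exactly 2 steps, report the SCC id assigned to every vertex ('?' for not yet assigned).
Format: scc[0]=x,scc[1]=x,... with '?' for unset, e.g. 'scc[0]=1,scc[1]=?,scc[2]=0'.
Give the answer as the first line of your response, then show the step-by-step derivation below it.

scc[0]=?,scc[1]=?,scc[2]=?,scc[3]=?,scc[4]=?,scc[5]=?,scc[6]=?,scc[7]=?,scc[8]=?

step 1: low=(low[0]=0,low[1]=?,low[2]=?,low[3]=?,low[4]=?,low[5]=?,low[6]=?,low[7]=0,low[8]=1); scc=(scc[0]=?,scc[1]=?,scc[2]=?,scc[3]=?,scc[4]=?,scc[5]=?,scc[6]=?,scc[7]=?,scc[8]=?)
step 2: low=(low[0]=0,low[1]=?,low[2]=?,low[3]=?,low[4]=?,low[5]=?,low[6]=?,low[7]=0,low[8]=0); scc=(scc[0]=?,scc[1]=?,scc[2]=?,scc[3]=?,scc[4]=?,scc[5]=?,scc[6]=?,scc[7]=?,scc[8]=?)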